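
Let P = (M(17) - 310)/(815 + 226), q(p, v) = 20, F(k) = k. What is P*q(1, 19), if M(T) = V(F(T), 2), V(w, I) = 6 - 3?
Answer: -6140/1041 ≈ -5.8982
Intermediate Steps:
V(w, I) = 3
M(T) = 3
P = -307/1041 (P = (3 - 310)/(815 + 226) = -307/1041 ≈ -0.29491)
P*q(1, 19) = -307/1041*20 = -6140/1041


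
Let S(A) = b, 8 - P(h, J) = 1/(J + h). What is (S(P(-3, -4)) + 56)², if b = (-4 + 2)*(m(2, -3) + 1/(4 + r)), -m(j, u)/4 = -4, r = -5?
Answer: 676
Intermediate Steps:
m(j, u) = 16 (m(j, u) = -4*(-4) = 16)
P(h, J) = 8 - 1/(J + h)
b = -30 (b = (-4 + 2)*(16 + 1/(4 - 5)) = -2*(16 + 1/(-1)) = -2*(16 - 1) = -2*15 = -30)
S(A) = -30
(S(P(-3, -4)) + 56)² = (-30 + 56)² = 26² = 676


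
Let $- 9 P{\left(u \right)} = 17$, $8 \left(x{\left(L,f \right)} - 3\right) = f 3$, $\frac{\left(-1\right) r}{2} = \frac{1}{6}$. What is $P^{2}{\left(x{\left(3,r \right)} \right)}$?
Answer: $\frac{289}{81} \approx 3.5679$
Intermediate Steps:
$r = - \frac{1}{3}$ ($r = - \frac{2}{6} = \left(-2\right) \frac{1}{6} = - \frac{1}{3} \approx -0.33333$)
$x{\left(L,f \right)} = 3 + \frac{3 f}{8}$ ($x{\left(L,f \right)} = 3 + \frac{f 3}{8} = 3 + \frac{3 f}{8}$)
$P{\left(u \right)} = - \frac{17}{9}$ ($P{\left(u \right)} = \left(- \frac{1}{9}\right) 17 = - \frac{17}{9}$)
$P^{2}{\left(x{\left(3,r \right)} \right)} = \left(- \frac{17}{9}\right)^{2} = \frac{289}{81}$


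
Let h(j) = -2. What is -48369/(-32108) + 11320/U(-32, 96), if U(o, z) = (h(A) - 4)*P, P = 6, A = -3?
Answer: -3931753/12564 ≈ -312.94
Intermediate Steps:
U(o, z) = -36 (U(o, z) = (-2 - 4)*6 = -6*6 = -36)
-48369/(-32108) + 11320/U(-32, 96) = -48369/(-32108) + 11320/(-36) = -48369*(-1/32108) + 11320*(-1/36) = 2103/1396 - 2830/9 = -3931753/12564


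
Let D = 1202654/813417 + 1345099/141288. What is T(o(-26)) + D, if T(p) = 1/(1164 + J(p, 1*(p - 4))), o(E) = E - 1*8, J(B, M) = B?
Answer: 11337206381021/1030686103480 ≈ 11.000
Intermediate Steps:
o(E) = -8 + E (o(E) = E - 8 = -8 + E)
T(p) = 1/(1164 + p)
D = 20064237645/1824223192 (D = 1202654*(1/813417) + 1345099*(1/141288) = 1202654/813417 + 192157/20184 = 20064237645/1824223192 ≈ 10.999)
T(o(-26)) + D = 1/(1164 + (-8 - 26)) + 20064237645/1824223192 = 1/(1164 - 34) + 20064237645/1824223192 = 1/1130 + 20064237645/1824223192 = 11337206381021/1030686103480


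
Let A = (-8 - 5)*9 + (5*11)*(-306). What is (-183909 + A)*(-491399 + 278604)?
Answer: 42741152520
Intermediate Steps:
A = -16947 (A = -13*9 + 55*(-306) = -117 - 16830 = -16947)
(-183909 + A)*(-491399 + 278604) = (-183909 - 16947)*(-491399 + 278604) = -200856*(-212795) = 42741152520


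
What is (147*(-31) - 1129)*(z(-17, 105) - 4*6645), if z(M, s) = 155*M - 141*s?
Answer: 250297720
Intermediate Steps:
z(M, s) = -141*s + 155*M
(147*(-31) - 1129)*(z(-17, 105) - 4*6645) = (147*(-31) - 1129)*((-141*105 + 155*(-17)) - 4*6645) = (-4557 - 1129)*((-14805 - 2635) - 26580) = -5686*(-17440 - 26580) = -5686*(-44020) = 250297720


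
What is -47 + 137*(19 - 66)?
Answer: -6486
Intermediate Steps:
-47 + 137*(19 - 66) = -47 + 137*(-47) = -47 - 6439 = -6486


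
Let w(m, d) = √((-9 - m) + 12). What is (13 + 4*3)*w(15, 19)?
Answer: 50*I*√3 ≈ 86.603*I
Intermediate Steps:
w(m, d) = √(3 - m)
(13 + 4*3)*w(15, 19) = (13 + 4*3)*√(3 - 1*15) = (13 + 12)*√(3 - 15) = 25*√(-12) = 25*(2*I*√3) = 50*I*√3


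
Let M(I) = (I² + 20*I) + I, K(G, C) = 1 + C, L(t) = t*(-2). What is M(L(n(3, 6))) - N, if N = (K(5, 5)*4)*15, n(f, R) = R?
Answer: -468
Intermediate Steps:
L(t) = -2*t
M(I) = I² + 21*I
N = 360 (N = ((1 + 5)*4)*15 = (6*4)*15 = 24*15 = 360)
M(L(n(3, 6))) - N = (-2*6)*(21 - 2*6) - 1*360 = -12*(21 - 12) - 360 = -12*9 - 360 = -108 - 360 = -468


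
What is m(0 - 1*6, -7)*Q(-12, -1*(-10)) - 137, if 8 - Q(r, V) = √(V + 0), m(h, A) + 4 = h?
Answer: -217 + 10*√10 ≈ -185.38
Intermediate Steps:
m(h, A) = -4 + h
Q(r, V) = 8 - √V (Q(r, V) = 8 - √(V + 0) = 8 - √V)
m(0 - 1*6, -7)*Q(-12, -1*(-10)) - 137 = (-4 + (0 - 1*6))*(8 - √(-1*(-10))) - 137 = (-4 + (0 - 6))*(8 - √10) - 137 = (-4 - 6)*(8 - √10) - 137 = -10*(8 - √10) - 137 = (-80 + 10*√10) - 137 = -217 + 10*√10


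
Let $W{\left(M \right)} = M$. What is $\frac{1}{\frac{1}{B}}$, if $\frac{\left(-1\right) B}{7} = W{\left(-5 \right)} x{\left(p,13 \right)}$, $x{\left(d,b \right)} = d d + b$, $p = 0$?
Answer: $455$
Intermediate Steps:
$x{\left(d,b \right)} = b + d^{2}$ ($x{\left(d,b \right)} = d^{2} + b = b + d^{2}$)
$B = 455$ ($B = - 7 \left(- 5 \left(13 + 0^{2}\right)\right) = - 7 \left(- 5 \left(13 + 0\right)\right) = - 7 \left(\left(-5\right) 13\right) = \left(-7\right) \left(-65\right) = 455$)
$\frac{1}{\frac{1}{B}} = \frac{1}{\frac{1}{455}} = 455$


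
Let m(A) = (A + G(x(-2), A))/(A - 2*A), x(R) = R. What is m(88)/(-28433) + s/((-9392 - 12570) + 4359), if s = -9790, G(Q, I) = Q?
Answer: 12248556009/22022268356 ≈ 0.55619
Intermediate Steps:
m(A) = -(-2 + A)/A (m(A) = (A - 2)/(A - 2*A) = (-2 + A)/((-A)) = (-2 + A)*(-1/A) = -(-2 + A)/A)
m(88)/(-28433) + s/((-9392 - 12570) + 4359) = ((2 - 1*88)/88)/(-28433) - 9790/((-9392 - 12570) + 4359) = ((2 - 88)/88)*(-1/28433) - 9790/(-21962 + 4359) = ((1/88)*(-86))*(-1/28433) - 9790/(-17603) = -43/44*(-1/28433) - 9790*(-1/17603) = 43/1251052 + 9790/17603 = 12248556009/22022268356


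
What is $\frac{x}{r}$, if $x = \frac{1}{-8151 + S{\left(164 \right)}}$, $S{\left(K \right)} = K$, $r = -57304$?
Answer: $\frac{1}{457687048} \approx 2.1849 \cdot 10^{-9}$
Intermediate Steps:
$x = - \frac{1}{7987}$ ($x = \frac{1}{-8151 + 164} = \frac{1}{-7987} = - \frac{1}{7987} \approx -0.0001252$)
$\frac{x}{r} = - \frac{1}{7987 \left(-57304\right)} = \left(- \frac{1}{7987}\right) \left(- \frac{1}{57304}\right) = \frac{1}{457687048}$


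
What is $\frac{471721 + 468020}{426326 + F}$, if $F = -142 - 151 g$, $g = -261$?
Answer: $\frac{939741}{465595} \approx 2.0184$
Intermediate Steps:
$F = 39269$ ($F = -142 - -39411 = -142 + 39411 = 39269$)
$\frac{471721 + 468020}{426326 + F} = \frac{471721 + 468020}{426326 + 39269} = \frac{939741}{465595}$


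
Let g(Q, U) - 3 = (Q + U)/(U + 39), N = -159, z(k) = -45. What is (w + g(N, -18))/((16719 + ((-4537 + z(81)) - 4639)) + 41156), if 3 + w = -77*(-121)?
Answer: 3620/18921 ≈ 0.19132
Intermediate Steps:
w = 9314 (w = -3 - 77*(-121) = -3 + 9317 = 9314)
g(Q, U) = 3 + (Q + U)/(39 + U) (g(Q, U) = 3 + (Q + U)/(U + 39) = 3 + (Q + U)/(39 + U))
(w + g(N, -18))/((16719 + ((-4537 + z(81)) - 4639)) + 41156) = (9314 + (117 - 159 + 4*(-18))/(39 - 18))/((16719 + ((-4537 - 45) - 4639)) + 41156) = (9314 + (117 - 159 - 72)/21)/((16719 + (-4582 - 4639)) + 41156) = (9314 + (1/21)*(-114))/((16719 - 9221) + 41156) = (9314 - 38/7)/(7498 + 41156) = (65160/7)/48654 = (65160/7)*(1/48654) = 3620/18921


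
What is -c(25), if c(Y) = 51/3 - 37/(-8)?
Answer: -173/8 ≈ -21.625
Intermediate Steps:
c(Y) = 173/8 (c(Y) = 51*(⅓) - 37*(-⅛) = 17 + 37/8 = 173/8)
-c(25) = -1*173/8 = -173/8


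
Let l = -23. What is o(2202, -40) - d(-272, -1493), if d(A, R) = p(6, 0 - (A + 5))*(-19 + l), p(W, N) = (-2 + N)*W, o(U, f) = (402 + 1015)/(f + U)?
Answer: 144379777/2162 ≈ 66781.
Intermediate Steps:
o(U, f) = 1417/(U + f)
p(W, N) = W*(-2 + N)
d(A, R) = 1764 + 252*A (d(A, R) = (6*(-2 + (0 - (A + 5))))*(-19 - 23) = (6*(-2 + (0 - (5 + A))))*(-42) = (6*(-2 + (0 + (-5 - A))))*(-42) = (6*(-2 + (-5 - A)))*(-42) = (6*(-7 - A))*(-42) = (-42 - 6*A)*(-42) = 1764 + 252*A)
o(2202, -40) - d(-272, -1493) = 1417/(2202 - 40) - (1764 + 252*(-272)) = 1417/2162 - (1764 - 68544) = 1417*(1/2162) - 1*(-66780) = 1417/2162 + 66780 = 144379777/2162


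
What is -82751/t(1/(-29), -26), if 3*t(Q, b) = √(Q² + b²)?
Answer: -7199337*√568517/568517 ≈ -9548.2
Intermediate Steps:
t(Q, b) = √(Q² + b²)/3
-82751/t(1/(-29), -26) = -82751*3/√((1/(-29))² + (-26)²) = -82751*3/√((-1/29)² + 676) = -82751*3/√(1/841 + 676) = -82751*87*√568517/568517 = -7199337*√568517/568517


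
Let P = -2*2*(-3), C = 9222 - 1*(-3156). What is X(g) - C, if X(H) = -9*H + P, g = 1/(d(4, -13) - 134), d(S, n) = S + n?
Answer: -1768329/143 ≈ -12366.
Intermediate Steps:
C = 12378 (C = 9222 + 3156 = 12378)
P = 12 (P = -4*(-3) = 12)
g = -1/143 (g = 1/((4 - 13) - 134) = 1/(-9 - 134) = 1/(-143) = -1/143 ≈ -0.0069930)
X(H) = 12 - 9*H (X(H) = -9*H + 12 = 12 - 9*H)
X(g) - C = (12 - 9*(-1/143)) - 1*12378 = (12 + 9/143) - 12378 = 1725/143 - 12378 = -1768329/143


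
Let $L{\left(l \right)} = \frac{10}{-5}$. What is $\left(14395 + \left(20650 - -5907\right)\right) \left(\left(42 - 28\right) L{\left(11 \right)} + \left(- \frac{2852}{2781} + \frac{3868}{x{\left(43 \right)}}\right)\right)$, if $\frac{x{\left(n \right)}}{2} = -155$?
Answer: $- \frac{732633491408}{431055} \approx -1.6996 \cdot 10^{6}$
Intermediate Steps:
$x{\left(n \right)} = -310$ ($x{\left(n \right)} = 2 \left(-155\right) = -310$)
$L{\left(l \right)} = -2$ ($L{\left(l \right)} = 10 \left(- \frac{1}{5}\right) = -2$)
$\left(14395 + \left(20650 - -5907\right)\right) \left(\left(42 - 28\right) L{\left(11 \right)} + \left(- \frac{2852}{2781} + \frac{3868}{x{\left(43 \right)}}\right)\right) = \left(14395 + \left(20650 - -5907\right)\right) \left(\left(42 - 28\right) \left(-2\right) + \left(- \frac{2852}{2781} + \frac{3868}{-310}\right)\right) = \left(14395 + \left(20650 + 5907\right)\right) \left(14 \left(-2\right) + \left(\left(-2852\right) \frac{1}{2781} + 3868 \left(- \frac{1}{310}\right)\right)\right) = \left(14395 + 26557\right) \left(-28 - \frac{5820514}{431055}\right) = 40952 \left(-28 - \frac{5820514}{431055}\right) = 40952 \left(- \frac{17890054}{431055}\right) = - \frac{732633491408}{431055}$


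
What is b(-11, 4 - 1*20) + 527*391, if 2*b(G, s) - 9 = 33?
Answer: 206078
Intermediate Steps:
b(G, s) = 21 (b(G, s) = 9/2 + (½)*33 = 9/2 + 33/2 = 21)
b(-11, 4 - 1*20) + 527*391 = 21 + 527*391 = 21 + 206057 = 206078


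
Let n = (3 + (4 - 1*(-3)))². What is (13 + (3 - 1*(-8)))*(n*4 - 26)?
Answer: 8976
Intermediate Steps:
n = 100 (n = (3 + (4 + 3))² = (3 + 7)² = 10² = 100)
(13 + (3 - 1*(-8)))*(n*4 - 26) = (13 + (3 - 1*(-8)))*(100*4 - 26) = (13 + (3 + 8))*(400 - 26) = (13 + 11)*374 = 24*374 = 8976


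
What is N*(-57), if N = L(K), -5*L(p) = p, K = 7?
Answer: 399/5 ≈ 79.800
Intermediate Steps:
L(p) = -p/5
N = -7/5 (N = -⅕*7 = -7/5 ≈ -1.4000)
N*(-57) = -7/5*(-57) = 399/5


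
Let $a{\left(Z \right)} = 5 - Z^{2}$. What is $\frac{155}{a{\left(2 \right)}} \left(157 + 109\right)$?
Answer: $41230$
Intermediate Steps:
$\frac{155}{a{\left(2 \right)}} \left(157 + 109\right) = \frac{155}{5 - 2^{2}} \left(157 + 109\right) = \frac{155}{5 - 4} \cdot 266 = \frac{155}{1} \cdot 266 = 155 \cdot 1 \cdot 266 = 155 \cdot 266 = 41230$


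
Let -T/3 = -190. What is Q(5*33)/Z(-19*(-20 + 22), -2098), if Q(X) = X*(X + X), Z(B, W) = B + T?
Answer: 27225/266 ≈ 102.35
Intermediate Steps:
T = 570 (T = -3*(-190) = 570)
Z(B, W) = 570 + B (Z(B, W) = B + 570 = 570 + B)
Q(X) = 2*X² (Q(X) = X*(2*X) = 2*X²)
Q(5*33)/Z(-19*(-20 + 22), -2098) = (2*(5*33)²)/(570 - 19*(-20 + 22)) = (2*165²)/(570 - 19*2) = (2*27225)/(570 - 38) = 54450/532 = 54450*(1/532) = 27225/266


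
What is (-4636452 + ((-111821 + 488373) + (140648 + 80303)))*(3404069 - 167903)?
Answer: -13070709429534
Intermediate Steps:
(-4636452 + ((-111821 + 488373) + (140648 + 80303)))*(3404069 - 167903) = (-4636452 + (376552 + 220951))*3236166 = (-4636452 + 597503)*3236166 = -4038949*3236166 = -13070709429534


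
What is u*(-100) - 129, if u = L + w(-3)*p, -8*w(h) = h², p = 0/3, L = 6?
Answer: -729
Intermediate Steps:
p = 0 (p = 0*(⅓) = 0)
w(h) = -h²/8
u = 6 (u = 6 - ⅛*(-3)²*0 = 6 - ⅛*9*0 = 6 - 9/8*0 = 6 + 0 = 6)
u*(-100) - 129 = 6*(-100) - 129 = -600 - 129 = -729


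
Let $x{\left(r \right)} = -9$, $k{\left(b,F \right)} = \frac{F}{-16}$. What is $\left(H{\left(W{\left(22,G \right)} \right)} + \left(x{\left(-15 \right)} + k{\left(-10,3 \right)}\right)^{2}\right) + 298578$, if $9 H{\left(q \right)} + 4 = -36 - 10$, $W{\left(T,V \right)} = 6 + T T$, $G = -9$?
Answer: $\frac{688105393}{2304} \approx 2.9866 \cdot 10^{5}$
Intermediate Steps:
$k{\left(b,F \right)} = - \frac{F}{16}$ ($k{\left(b,F \right)} = F \left(- \frac{1}{16}\right) = - \frac{F}{16}$)
$W{\left(T,V \right)} = 6 + T^{2}$
$H{\left(q \right)} = - \frac{50}{9}$ ($H{\left(q \right)} = - \frac{4}{9} + \frac{-36 - 10}{9} = - \frac{4}{9} + \frac{1}{9} \left(-46\right) = - \frac{4}{9} - \frac{46}{9} = - \frac{50}{9}$)
$\left(H{\left(W{\left(22,G \right)} \right)} + \left(x{\left(-15 \right)} + k{\left(-10,3 \right)}\right)^{2}\right) + 298578 = \left(- \frac{50}{9} + \left(-9 - \frac{3}{16}\right)^{2}\right) + 298578 = \left(- \frac{50}{9} + \left(- \frac{147}{16}\right)^{2}\right) + 298578 = \left(- \frac{50}{9} + \frac{21609}{256}\right) + 298578 = \frac{181681}{2304} + 298578 = \frac{688105393}{2304}$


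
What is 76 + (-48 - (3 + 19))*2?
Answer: -64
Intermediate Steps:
76 + (-48 - (3 + 19))*2 = 76 + (-48 - 1*22)*2 = 76 + (-48 - 22)*2 = 76 - 70*2 = 76 - 140 = -64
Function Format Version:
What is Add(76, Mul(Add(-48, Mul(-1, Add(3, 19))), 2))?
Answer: -64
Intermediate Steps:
Add(76, Mul(Add(-48, Mul(-1, Add(3, 19))), 2)) = Add(76, Mul(Add(-48, Mul(-1, 22)), 2)) = Add(76, Mul(Add(-48, -22), 2)) = Add(76, Mul(-70, 2)) = Add(76, -140) = -64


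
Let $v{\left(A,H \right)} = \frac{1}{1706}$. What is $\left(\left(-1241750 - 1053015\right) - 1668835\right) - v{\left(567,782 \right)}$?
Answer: $- \frac{6761901601}{1706} \approx -3.9636 \cdot 10^{6}$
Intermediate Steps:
$v{\left(A,H \right)} = \frac{1}{1706}$
$\left(\left(-1241750 - 1053015\right) - 1668835\right) - v{\left(567,782 \right)} = \left(\left(-1241750 - 1053015\right) - 1668835\right) - \frac{1}{1706} = \left(-2294765 - 1668835\right) - \frac{1}{1706} = -3963600 - \frac{1}{1706} = - \frac{6761901601}{1706}$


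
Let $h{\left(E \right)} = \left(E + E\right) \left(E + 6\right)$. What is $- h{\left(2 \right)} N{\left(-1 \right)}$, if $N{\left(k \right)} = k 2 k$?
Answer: $-64$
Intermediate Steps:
$h{\left(E \right)} = 2 E \left(6 + E\right)$
$N{\left(k \right)} = 2 k^{2}$ ($N{\left(k \right)} = 2 k k = 2 k^{2}$)
$- h{\left(2 \right)} N{\left(-1 \right)} = - 2 \cdot 2 \left(6 + 2\right) 2 \left(-1\right)^{2} = - 2 \cdot 2 \cdot 8 \cdot 2 \cdot 1 = \left(-1\right) 32 \cdot 2 = \left(-32\right) 2 = -64$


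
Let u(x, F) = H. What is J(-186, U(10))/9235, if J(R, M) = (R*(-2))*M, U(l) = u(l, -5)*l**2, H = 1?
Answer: 7440/1847 ≈ 4.0282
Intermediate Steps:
u(x, F) = 1
U(l) = l**2 (U(l) = 1*l**2 = l**2)
J(R, M) = -2*M*R (J(R, M) = (-2*R)*M = -2*M*R)
J(-186, U(10))/9235 = -2*10**2*(-186)/9235 = -2*100*(-186)*(1/9235) = 37200*(1/9235) = 7440/1847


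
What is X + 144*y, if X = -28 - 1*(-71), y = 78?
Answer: 11275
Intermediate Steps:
X = 43 (X = -28 + 71 = 43)
X + 144*y = 43 + 144*78 = 43 + 11232 = 11275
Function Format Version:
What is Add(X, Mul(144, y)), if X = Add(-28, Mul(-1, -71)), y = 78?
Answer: 11275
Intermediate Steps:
X = 43 (X = Add(-28, 71) = 43)
Add(X, Mul(144, y)) = Add(43, Mul(144, 78)) = Add(43, 11232) = 11275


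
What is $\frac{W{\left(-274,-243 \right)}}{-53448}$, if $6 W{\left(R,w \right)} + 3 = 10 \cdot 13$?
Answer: $- \frac{127}{320688} \approx -0.00039602$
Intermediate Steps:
$W{\left(R,w \right)} = \frac{127}{6}$ ($W{\left(R,w \right)} = - \frac{1}{2} + \frac{10 \cdot 13}{6} = - \frac{1}{2} + \frac{1}{6} \cdot 130 = - \frac{1}{2} + \frac{65}{3} = \frac{127}{6}$)
$\frac{W{\left(-274,-243 \right)}}{-53448} = \frac{127}{6 \left(-53448\right)} = \frac{127}{6} \left(- \frac{1}{53448}\right) = - \frac{127}{320688}$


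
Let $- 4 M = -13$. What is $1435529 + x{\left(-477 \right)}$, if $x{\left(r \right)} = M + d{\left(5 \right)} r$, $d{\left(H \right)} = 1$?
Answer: $\frac{5740221}{4} \approx 1.4351 \cdot 10^{6}$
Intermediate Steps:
$M = \frac{13}{4}$ ($M = \left(- \frac{1}{4}\right) \left(-13\right) = \frac{13}{4} \approx 3.25$)
$x{\left(r \right)} = \frac{13}{4} + r$ ($x{\left(r \right)} = \frac{13}{4} + 1 r = \frac{13}{4} + r$)
$1435529 + x{\left(-477 \right)} = 1435529 + \left(\frac{13}{4} - 477\right) = 1435529 - \frac{1895}{4} = \frac{5740221}{4}$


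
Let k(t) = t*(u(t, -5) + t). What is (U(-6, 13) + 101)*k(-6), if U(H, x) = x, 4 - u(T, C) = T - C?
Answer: 684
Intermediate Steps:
u(T, C) = 4 + C - T (u(T, C) = 4 - (T - C) = 4 + (C - T) = 4 + C - T)
k(t) = -t (k(t) = t*((4 - 5 - t) + t) = t*((-1 - t) + t) = t*(-1) = -t)
(U(-6, 13) + 101)*k(-6) = (13 + 101)*(-1*(-6)) = 114*6 = 684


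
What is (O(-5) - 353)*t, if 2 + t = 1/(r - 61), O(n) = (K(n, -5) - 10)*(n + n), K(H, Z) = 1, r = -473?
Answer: 281147/534 ≈ 526.49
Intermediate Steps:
O(n) = -18*n (O(n) = (1 - 10)*(n + n) = -18*n)
t = -1069/534 (t = -2 + 1/(-473 - 61) = -2 + 1/(-534) = -2 - 1/534 = -1069/534 ≈ -2.0019)
(O(-5) - 353)*t = (-18*(-5) - 353)*(-1069/534) = (90 - 353)*(-1069/534) = -263*(-1069/534) = 281147/534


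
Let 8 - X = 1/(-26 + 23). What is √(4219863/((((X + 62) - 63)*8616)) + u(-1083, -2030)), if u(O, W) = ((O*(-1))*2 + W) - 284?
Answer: I*√20263776181/15796 ≈ 9.0118*I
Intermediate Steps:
X = 25/3 (X = 8 - 1/(-26 + 23) = 8 - 1/(-3) = 8 - 1*(-⅓) = 8 + ⅓ = 25/3 ≈ 8.3333)
u(O, W) = -284 + W - 2*O (u(O, W) = (-O*2 + W) - 284 = (-2*O + W) - 284 = (W - 2*O) - 284 = -284 + W - 2*O)
√(4219863/((((X + 62) - 63)*8616)) + u(-1083, -2030)) = √(4219863/((((25/3 + 62) - 63)*8616)) + (-284 - 2030 - 2*(-1083))) = √(4219863/(((211/3 - 63)*8616)) + (-284 - 2030 + 2166)) = √(4219863/(((22/3)*8616)) - 148) = √(4219863/63184 - 148) = √(-5131369/63184) = I*√20263776181/15796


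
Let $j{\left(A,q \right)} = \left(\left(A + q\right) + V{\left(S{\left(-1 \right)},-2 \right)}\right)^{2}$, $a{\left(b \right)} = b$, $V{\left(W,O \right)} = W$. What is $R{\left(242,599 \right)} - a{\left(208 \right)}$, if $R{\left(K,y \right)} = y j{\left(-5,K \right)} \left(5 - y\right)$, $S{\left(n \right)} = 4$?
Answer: $-20665568494$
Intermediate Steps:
$j{\left(A,q \right)} = \left(4 + A + q\right)^{2}$ ($j{\left(A,q \right)} = \left(\left(A + q\right) + 4\right)^{2} = \left(4 + A + q\right)^{2}$)
$R{\left(K,y \right)} = y \left(-1 + K\right)^{2} \left(5 - y\right)$ ($R{\left(K,y \right)} = y \left(4 - 5 + K\right)^{2} \left(5 - y\right) = y \left(-1 + K\right)^{2} \left(5 - y\right)$)
$R{\left(242,599 \right)} - a{\left(208 \right)} = \left(-1\right) 599 \left(-1 + 242\right)^{2} \left(-5 + 599\right) - 208 = \left(-1\right) 599 \cdot 241^{2} \cdot 594 - 208 = \left(-1\right) 599 \cdot 58081 \cdot 594 - 208 = -20665568286 - 208 = -20665568494$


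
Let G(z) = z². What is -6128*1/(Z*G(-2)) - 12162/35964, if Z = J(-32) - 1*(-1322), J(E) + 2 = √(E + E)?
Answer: -244582517/163192644 + 383*I/54452 ≈ -1.4987 + 0.0070337*I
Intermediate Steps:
J(E) = -2 + √2*√E (J(E) = -2 + √(E + E) = -2 + √(2*E) = -2 + √2*√E)
Z = 1320 + 8*I (Z = (-2 + √2*√(-32)) - 1*(-1322) = (-2 + √2*(4*I*√2)) + 1322 = (-2 + 8*I) + 1322 = 1320 + 8*I ≈ 1320.0 + 8.0*I)
-6128*1/(Z*G(-2)) - 12162/35964 = -(63195/54452 - 383*I/54452) - 12162/35964 = -(63195/54452 - 383*I/54452) - 12162*1/35964 = -6128*(5280 - 32*I)/27879424 - 2027/5994 = -383*(5280 - 32*I)/1742464 - 2027/5994 = -2027/5994 - 383*(5280 - 32*I)/1742464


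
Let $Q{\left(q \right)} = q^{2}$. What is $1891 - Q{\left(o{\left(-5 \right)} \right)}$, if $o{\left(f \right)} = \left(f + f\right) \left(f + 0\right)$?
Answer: $-609$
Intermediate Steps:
$o{\left(f \right)} = 2 f^{2}$ ($o{\left(f \right)} = 2 f f = 2 f^{2}$)
$1891 - Q{\left(o{\left(-5 \right)} \right)} = 1891 - \left(2 \left(-5\right)^{2}\right)^{2} = 1891 - \left(2 \cdot 25\right)^{2} = 1891 - 50^{2} = 1891 - 2500 = -609$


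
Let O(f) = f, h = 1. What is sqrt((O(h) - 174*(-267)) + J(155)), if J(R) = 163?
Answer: sqrt(46622) ≈ 215.92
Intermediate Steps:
sqrt((O(h) - 174*(-267)) + J(155)) = sqrt((1 - 174*(-267)) + 163) = sqrt((1 + 46458) + 163) = sqrt(46459 + 163) = sqrt(46622)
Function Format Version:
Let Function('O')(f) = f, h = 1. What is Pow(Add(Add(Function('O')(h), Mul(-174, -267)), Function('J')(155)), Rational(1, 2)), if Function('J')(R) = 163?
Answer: Pow(46622, Rational(1, 2)) ≈ 215.92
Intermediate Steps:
Pow(Add(Add(Function('O')(h), Mul(-174, -267)), Function('J')(155)), Rational(1, 2)) = Pow(Add(Add(1, Mul(-174, -267)), 163), Rational(1, 2)) = Pow(Add(Add(1, 46458), 163), Rational(1, 2)) = Pow(Add(46459, 163), Rational(1, 2)) = Pow(46622, Rational(1, 2))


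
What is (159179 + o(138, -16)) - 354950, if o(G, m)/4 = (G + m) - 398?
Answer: -196875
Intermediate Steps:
o(G, m) = -1592 + 4*G + 4*m (o(G, m) = 4*((G + m) - 398) = 4*(-398 + G + m) = -1592 + 4*G + 4*m)
(159179 + o(138, -16)) - 354950 = (159179 + (-1592 + 4*138 + 4*(-16))) - 354950 = (159179 + (-1592 + 552 - 64)) - 354950 = (159179 - 1104) - 354950 = 158075 - 354950 = -196875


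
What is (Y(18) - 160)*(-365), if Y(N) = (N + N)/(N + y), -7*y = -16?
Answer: 4100410/71 ≈ 57752.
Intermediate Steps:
y = 16/7 (y = -1/7*(-16) = 16/7 ≈ 2.2857)
Y(N) = 2*N/(16/7 + N) (Y(N) = (N + N)/(N + 16/7) = (2*N)/(16/7 + N) = 2*N/(16/7 + N))
(Y(18) - 160)*(-365) = (14*18/(16 + 7*18) - 160)*(-365) = (14*18/(16 + 126) - 160)*(-365) = (14*18/142 - 160)*(-365) = (14*18*(1/142) - 160)*(-365) = (126/71 - 160)*(-365) = -11234/71*(-365) = 4100410/71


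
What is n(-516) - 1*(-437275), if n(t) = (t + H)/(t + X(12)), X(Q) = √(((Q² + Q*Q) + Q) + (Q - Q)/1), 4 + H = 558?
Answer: 9691324191/22163 - 95*√3/66489 ≈ 4.3728e+5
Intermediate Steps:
H = 554 (H = -4 + 558 = 554)
X(Q) = √(Q + 2*Q²) (X(Q) = √(((Q² + Q²) + Q) + 0*1) = √((2*Q² + Q) + 0) = √((Q + 2*Q²) + 0) = √(Q + 2*Q²))
n(t) = (554 + t)/(t + 10*√3) (n(t) = (t + 554)/(t + √(12*(1 + 2*12))) = (554 + t)/(t + √(12*(1 + 24))) = (554 + t)/(t + √(12*25)) = (554 + t)/(t + √300) = (554 + t)/(t + 10*√3))
n(-516) - 1*(-437275) = (554 - 516)/(-516 + 10*√3) - 1*(-437275) = 38/(-516 + 10*√3) + 437275 = 437275 + 38/(-516 + 10*√3)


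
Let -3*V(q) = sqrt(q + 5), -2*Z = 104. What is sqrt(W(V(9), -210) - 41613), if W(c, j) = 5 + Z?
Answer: 2*I*sqrt(10415) ≈ 204.11*I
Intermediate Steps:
Z = -52 (Z = -1/2*104 = -52)
V(q) = -sqrt(5 + q)/3 (V(q) = -sqrt(q + 5)/3 = -sqrt(5 + q)/3)
W(c, j) = -47 (W(c, j) = 5 - 52 = -47)
sqrt(W(V(9), -210) - 41613) = sqrt(-47 - 41613) = sqrt(-41660) = 2*I*sqrt(10415)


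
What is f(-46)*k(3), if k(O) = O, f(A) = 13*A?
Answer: -1794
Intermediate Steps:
f(-46)*k(3) = (13*(-46))*3 = -598*3 = -1794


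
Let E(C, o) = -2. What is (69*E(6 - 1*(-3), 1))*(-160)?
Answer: 22080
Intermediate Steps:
(69*E(6 - 1*(-3), 1))*(-160) = (69*(-2))*(-160) = -138*(-160) = 22080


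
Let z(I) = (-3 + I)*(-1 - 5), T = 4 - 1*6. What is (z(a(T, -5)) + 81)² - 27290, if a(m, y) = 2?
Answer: -19721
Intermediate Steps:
T = -2 (T = 4 - 6 = -2)
z(I) = 18 - 6*I (z(I) = (-3 + I)*(-6) = 18 - 6*I)
(z(a(T, -5)) + 81)² - 27290 = ((18 - 6*2) + 81)² - 27290 = ((18 - 12) + 81)² - 27290 = (6 + 81)² - 27290 = 87² - 27290 = 7569 - 27290 = -19721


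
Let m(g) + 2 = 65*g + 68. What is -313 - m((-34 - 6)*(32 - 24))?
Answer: 20421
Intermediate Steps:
m(g) = 66 + 65*g (m(g) = -2 + (65*g + 68) = -2 + (68 + 65*g) = 66 + 65*g)
-313 - m((-34 - 6)*(32 - 24)) = -313 - (66 + 65*((-34 - 6)*(32 - 24))) = -313 - (66 + 65*(-40*8)) = -313 - (66 + 65*(-320)) = -313 - (66 - 20800) = -313 - 1*(-20734) = -313 + 20734 = 20421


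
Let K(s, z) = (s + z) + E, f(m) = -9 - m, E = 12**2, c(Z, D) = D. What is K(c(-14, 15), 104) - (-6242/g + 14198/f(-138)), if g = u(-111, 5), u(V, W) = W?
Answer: 903863/645 ≈ 1401.3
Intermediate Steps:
g = 5
E = 144
K(s, z) = 144 + s + z (K(s, z) = (s + z) + 144 = 144 + s + z)
K(c(-14, 15), 104) - (-6242/g + 14198/f(-138)) = (144 + 15 + 104) - (-6242/5 + 14198/(-9 - 1*(-138))) = 263 - (-6242*1/5 + 14198/(-9 + 138)) = 263 - (-6242/5 + 14198/129) = 263 - 1*(-734228/645) = 263 + 734228/645 = 903863/645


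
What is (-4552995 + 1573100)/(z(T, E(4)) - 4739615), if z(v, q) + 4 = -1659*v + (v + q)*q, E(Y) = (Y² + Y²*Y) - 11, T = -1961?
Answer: 2979895/1616868 ≈ 1.8430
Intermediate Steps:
E(Y) = -11 + Y² + Y³ (E(Y) = (Y² + Y³) - 11 = -11 + Y² + Y³)
z(v, q) = -4 - 1659*v + q*(q + v) (z(v, q) = -4 + (-1659*v + (v + q)*q) = -4 + (-1659*v + (q + v)*q) = -4 + (-1659*v + q*(q + v)) = -4 - 1659*v + q*(q + v))
(-4552995 + 1573100)/(z(T, E(4)) - 4739615) = (-4552995 + 1573100)/((-4 + (-11 + 4² + 4³)² - 1659*(-1961) + (-11 + 4² + 4³)*(-1961)) - 4739615) = -2979895/((-4 + (-11 + 16 + 64)² + 3253299 + (-11 + 16 + 64)*(-1961)) - 4739615) = -2979895/((-4 + 69² + 3253299 + 69*(-1961)) - 4739615) = -2979895/((-4 + 4761 + 3253299 - 135309) - 4739615) = -2979895/(3122747 - 4739615) = -2979895/(-1616868) = -2979895*(-1/1616868) = 2979895/1616868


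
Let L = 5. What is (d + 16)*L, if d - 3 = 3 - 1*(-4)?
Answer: 130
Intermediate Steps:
d = 10 (d = 3 + (3 - 1*(-4)) = 3 + (3 + 4) = 3 + 7 = 10)
(d + 16)*L = (10 + 16)*5 = 26*5 = 130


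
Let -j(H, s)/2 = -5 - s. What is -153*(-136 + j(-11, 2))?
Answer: 18666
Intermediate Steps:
j(H, s) = 10 + 2*s (j(H, s) = -2*(-5 - s) = 10 + 2*s)
-153*(-136 + j(-11, 2)) = -153*(-136 + (10 + 2*2)) = -153*(-136 + (10 + 4)) = -153*(-136 + 14) = -153*(-122) = 18666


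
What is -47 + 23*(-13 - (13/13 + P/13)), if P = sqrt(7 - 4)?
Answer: -369 - 23*sqrt(3)/13 ≈ -372.06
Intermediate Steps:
P = sqrt(3) ≈ 1.7320
-47 + 23*(-13 - (13/13 + P/13)) = -47 + 23*(-13 - (13/13 + sqrt(3)/13)) = -47 + 23*(-13 - (13*(1/13) + sqrt(3)*(1/13))) = -47 + 23*(-13 - (1 + sqrt(3)/13)) = -47 + 23*(-13 + (-1 - sqrt(3)/13)) = -47 + 23*(-14 - sqrt(3)/13) = -47 + (-322 - 23*sqrt(3)/13) = -369 - 23*sqrt(3)/13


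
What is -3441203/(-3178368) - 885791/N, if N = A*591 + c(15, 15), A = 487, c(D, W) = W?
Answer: -76036726133/38118167424 ≈ -1.9948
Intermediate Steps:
N = 287832 (N = 487*591 + 15 = 287817 + 15 = 287832)
-3441203/(-3178368) - 885791/N = -3441203/(-3178368) - 885791/287832 = -3441203*(-1/3178368) - 885791*1/287832 = 3441203/3178368 - 885791/287832 = -76036726133/38118167424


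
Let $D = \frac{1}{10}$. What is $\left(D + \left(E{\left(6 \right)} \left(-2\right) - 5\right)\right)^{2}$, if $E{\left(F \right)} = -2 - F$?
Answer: $\frac{12321}{100} \approx 123.21$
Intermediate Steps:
$D = \frac{1}{10} \approx 0.1$
$\left(D + \left(E{\left(6 \right)} \left(-2\right) - 5\right)\right)^{2} = \left(\frac{1}{10} - \left(5 - \left(-2 - 6\right) \left(-2\right)\right)\right)^{2} = \left(\frac{1}{10} - -11\right)^{2} = \left(\frac{1}{10} + \left(16 - 5\right)\right)^{2} = \left(\frac{1}{10} + 11\right)^{2} = \left(\frac{111}{10}\right)^{2} = \frac{12321}{100}$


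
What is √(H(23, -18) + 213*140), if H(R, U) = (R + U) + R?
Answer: 2*√7462 ≈ 172.77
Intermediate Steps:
H(R, U) = U + 2*R
√(H(23, -18) + 213*140) = √((-18 + 2*23) + 213*140) = √((-18 + 46) + 29820) = √(28 + 29820) = √29848 = 2*√7462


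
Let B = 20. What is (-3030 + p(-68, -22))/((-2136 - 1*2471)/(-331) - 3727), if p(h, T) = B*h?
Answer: 145309/122903 ≈ 1.1823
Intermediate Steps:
p(h, T) = 20*h
(-3030 + p(-68, -22))/((-2136 - 1*2471)/(-331) - 3727) = (-3030 + 20*(-68))/((-2136 - 1*2471)/(-331) - 3727) = (-3030 - 1360)/((-2136 - 2471)*(-1/331) - 3727) = -4390/(-4607*(-1/331) - 3727) = -4390/(4607/331 - 3727) = -4390/(-1229030/331) = -4390*(-331/1229030) = 145309/122903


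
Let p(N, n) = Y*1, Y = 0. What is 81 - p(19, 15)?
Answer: 81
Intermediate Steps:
p(N, n) = 0 (p(N, n) = 0*1 = 0)
81 - p(19, 15) = 81 - 1*0 = 81 + 0 = 81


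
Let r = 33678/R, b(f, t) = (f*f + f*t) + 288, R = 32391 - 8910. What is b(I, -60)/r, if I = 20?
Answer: -667904/1871 ≈ -356.98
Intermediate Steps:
R = 23481
b(f, t) = 288 + f**2 + f*t (b(f, t) = (f**2 + f*t) + 288 = 288 + f**2 + f*t)
r = 3742/2609 (r = 33678/23481 = 33678*(1/23481) = 3742/2609 ≈ 1.4343)
b(I, -60)/r = (288 + 20**2 + 20*(-60))/(3742/2609) = (288 + 400 - 1200)*(2609/3742) = -512*2609/3742 = -667904/1871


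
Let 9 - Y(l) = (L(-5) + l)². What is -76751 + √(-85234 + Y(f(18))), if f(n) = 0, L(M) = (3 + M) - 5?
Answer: -76751 + I*√85274 ≈ -76751.0 + 292.02*I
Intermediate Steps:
L(M) = -2 + M
Y(l) = 9 - (-7 + l)² (Y(l) = 9 - ((-2 - 5) + l)² = 9 - (-7 + l)²)
-76751 + √(-85234 + Y(f(18))) = -76751 + √(-85234 + (9 - (-7 + 0)²)) = -76751 + √(-85234 + (9 - 1*(-7)²)) = -76751 + √(-85234 + (9 - 1*49)) = -76751 + √(-85234 + (9 - 49)) = -76751 + √(-85234 - 40) = -76751 + √(-85274) = -76751 + I*√85274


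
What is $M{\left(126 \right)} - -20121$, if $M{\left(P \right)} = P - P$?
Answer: $20121$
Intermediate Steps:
$M{\left(P \right)} = 0$
$M{\left(126 \right)} - -20121 = 0 - -20121 = 0 + 20121 = 20121$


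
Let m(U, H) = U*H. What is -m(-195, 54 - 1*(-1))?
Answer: 10725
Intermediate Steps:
m(U, H) = H*U
-m(-195, 54 - 1*(-1)) = -(54 - 1*(-1))*(-195) = -(54 + 1)*(-195) = -55*(-195) = -1*(-10725) = 10725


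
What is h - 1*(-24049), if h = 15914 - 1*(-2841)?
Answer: 42804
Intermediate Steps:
h = 18755 (h = 15914 + 2841 = 18755)
h - 1*(-24049) = 18755 - 1*(-24049) = 18755 + 24049 = 42804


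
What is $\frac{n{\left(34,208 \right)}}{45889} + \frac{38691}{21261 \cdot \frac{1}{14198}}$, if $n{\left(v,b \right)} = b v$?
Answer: $\frac{8402858606998}{325215343} \approx 25838.0$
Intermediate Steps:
$\frac{n{\left(34,208 \right)}}{45889} + \frac{38691}{21261 \cdot \frac{1}{14198}} = \frac{208 \cdot 34}{45889} + \frac{38691}{21261 \cdot \frac{1}{14198}} = 7072 \cdot \frac{1}{45889} + \frac{38691}{21261 \cdot \frac{1}{14198}} = \frac{7072}{45889} + \frac{38691}{\frac{21261}{14198}} = \frac{7072}{45889} + 38691 \cdot \frac{14198}{21261} = \frac{7072}{45889} + \frac{183111606}{7087} = \frac{8402858606998}{325215343}$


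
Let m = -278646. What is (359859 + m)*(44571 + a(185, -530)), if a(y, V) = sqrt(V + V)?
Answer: 3619744623 + 162426*I*sqrt(265) ≈ 3.6197e+9 + 2.6441e+6*I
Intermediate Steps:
a(y, V) = sqrt(2)*sqrt(V) (a(y, V) = sqrt(2*V) = sqrt(2)*sqrt(V))
(359859 + m)*(44571 + a(185, -530)) = (359859 - 278646)*(44571 + sqrt(2)*sqrt(-530)) = 81213*(44571 + sqrt(2)*(I*sqrt(530))) = 81213*(44571 + 2*I*sqrt(265)) = 3619744623 + 162426*I*sqrt(265)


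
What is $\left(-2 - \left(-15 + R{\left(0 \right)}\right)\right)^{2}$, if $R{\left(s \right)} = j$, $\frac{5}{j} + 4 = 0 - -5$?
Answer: $64$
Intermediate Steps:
$j = 5$ ($j = \frac{5}{-4 + \left(0 - -5\right)} = \frac{5}{-4 + \left(0 + 5\right)} = \frac{5}{-4 + 5} = \frac{5}{1} = 5 \cdot 1 = 5$)
$R{\left(s \right)} = 5$
$\left(-2 - \left(-15 + R{\left(0 \right)}\right)\right)^{2} = \left(-2 + \left(\left(6 - 5\right) - -9\right)\right)^{2} = \left(-2 + \left(\left(6 - 5\right) + 9\right)\right)^{2} = \left(-2 + \left(1 + 9\right)\right)^{2} = \left(-2 + 10\right)^{2} = 8^{2} = 64$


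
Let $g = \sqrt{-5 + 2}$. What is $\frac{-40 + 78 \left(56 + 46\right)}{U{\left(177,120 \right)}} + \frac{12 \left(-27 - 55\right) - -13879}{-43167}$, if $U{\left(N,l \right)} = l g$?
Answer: $- \frac{12895}{43167} - \frac{1979 i \sqrt{3}}{90} \approx -0.29872 - 38.086 i$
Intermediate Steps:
$g = i \sqrt{3}$ ($g = \sqrt{-3} = i \sqrt{3} \approx 1.732 i$)
$U{\left(N,l \right)} = i l \sqrt{3}$ ($U{\left(N,l \right)} = l i \sqrt{3} = i l \sqrt{3}$)
$\frac{-40 + 78 \left(56 + 46\right)}{U{\left(177,120 \right)}} + \frac{12 \left(-27 - 55\right) - -13879}{-43167} = \frac{-40 + 78 \left(56 + 46\right)}{i 120 \sqrt{3}} + \frac{12 \left(-27 - 55\right) - -13879}{-43167} = \frac{-40 + 78 \cdot 102}{120 i \sqrt{3}} + \left(12 \left(-82\right) + 13879\right) \left(- \frac{1}{43167}\right) = \left(-40 + 7956\right) \left(- \frac{i \sqrt{3}}{360}\right) + \left(-984 + 13879\right) \left(- \frac{1}{43167}\right) = 7916 \left(- \frac{i \sqrt{3}}{360}\right) + 12895 \left(- \frac{1}{43167}\right) = - \frac{1979 i \sqrt{3}}{90} - \frac{12895}{43167} = - \frac{12895}{43167} - \frac{1979 i \sqrt{3}}{90}$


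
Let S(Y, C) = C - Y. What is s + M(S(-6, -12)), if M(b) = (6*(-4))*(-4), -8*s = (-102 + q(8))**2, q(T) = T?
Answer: -2017/2 ≈ -1008.5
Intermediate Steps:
s = -2209/2 (s = -(-102 + 8)**2/8 = -1/8*(-94)**2 = -1/8*8836 = -2209/2 ≈ -1104.5)
M(b) = 96 (M(b) = -24*(-4) = 96)
s + M(S(-6, -12)) = -2209/2 + 96 = -2017/2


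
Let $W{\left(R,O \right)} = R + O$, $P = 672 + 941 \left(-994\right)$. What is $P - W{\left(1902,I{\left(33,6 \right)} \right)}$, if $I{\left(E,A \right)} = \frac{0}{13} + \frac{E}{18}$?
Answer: $- \frac{5619515}{6} \approx -9.3659 \cdot 10^{5}$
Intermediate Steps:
$I{\left(E,A \right)} = \frac{E}{18}$ ($I{\left(E,A \right)} = 0 \cdot \frac{1}{13} + E \frac{1}{18} = 0 + \frac{E}{18} = \frac{E}{18}$)
$P = -934682$ ($P = 672 - 935354 = -934682$)
$W{\left(R,O \right)} = O + R$
$P - W{\left(1902,I{\left(33,6 \right)} \right)} = -934682 - \left(\frac{1}{18} \cdot 33 + 1902\right) = -934682 - \left(\frac{11}{6} + 1902\right) = -934682 - \frac{11423}{6} = - \frac{5619515}{6}$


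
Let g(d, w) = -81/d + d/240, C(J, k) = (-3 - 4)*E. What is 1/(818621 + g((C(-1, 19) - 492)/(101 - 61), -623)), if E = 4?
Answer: 3120/2554116791 ≈ 1.2216e-6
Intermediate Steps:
C(J, k) = -28 (C(J, k) = (-3 - 4)*4 = -7*4 = -28)
g(d, w) = -81/d + d/240 (g(d, w) = -81/d + d*(1/240) = -81/d + d/240)
1/(818621 + g((C(-1, 19) - 492)/(101 - 61), -623)) = 1/(818621 + (-81*(101 - 61)/(-28 - 492) + ((-28 - 492)/(101 - 61))/240)) = 1/(818621 + (-81/((-520/40)) + (-520/40)/240)) = 1/(818621 + (-81/((-520*1/40)) + (-520*1/40)/240)) = 1/(818621 + (-81/(-13) + (1/240)*(-13))) = 1/(818621 + (-81*(-1/13) - 13/240)) = 1/(818621 + (81/13 - 13/240)) = 1/(818621 + 19271/3120) = 1/(2554116791/3120) = 3120/2554116791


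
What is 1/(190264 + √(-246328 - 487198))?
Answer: 95132/18100561611 - I*√733526/36201123222 ≈ 5.2558e-6 - 2.3658e-8*I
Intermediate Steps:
1/(190264 + √(-246328 - 487198)) = 1/(190264 + √(-733526)) = 1/(190264 + I*√733526)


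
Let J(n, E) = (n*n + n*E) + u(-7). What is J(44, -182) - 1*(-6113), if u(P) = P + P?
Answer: 27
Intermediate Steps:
u(P) = 2*P
J(n, E) = -14 + n² + E*n (J(n, E) = (n*n + n*E) + 2*(-7) = (n² + E*n) - 14 = -14 + n² + E*n)
J(44, -182) - 1*(-6113) = (-14 + 44² - 182*44) - 1*(-6113) = (-14 + 1936 - 8008) + 6113 = -6086 + 6113 = 27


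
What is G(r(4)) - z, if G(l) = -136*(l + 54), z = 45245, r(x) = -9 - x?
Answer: -50821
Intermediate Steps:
G(l) = -7344 - 136*l (G(l) = -136*(54 + l) = -7344 - 136*l)
G(r(4)) - z = (-7344 - 136*(-9 - 1*4)) - 1*45245 = (-7344 - 136*(-9 - 4)) - 45245 = (-7344 - 136*(-13)) - 45245 = (-7344 + 1768) - 45245 = -5576 - 45245 = -50821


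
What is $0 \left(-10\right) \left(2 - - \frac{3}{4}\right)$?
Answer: $0$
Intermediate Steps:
$0 \left(-10\right) \left(2 - - \frac{3}{4}\right) = 0 \left(2 - \left(-3\right) \frac{1}{4}\right) = 0 \left(2 - - \frac{3}{4}\right) = 0 \left(2 + \frac{3}{4}\right) = 0 \cdot \frac{11}{4} = 0$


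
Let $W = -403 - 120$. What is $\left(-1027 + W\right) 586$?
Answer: $-908300$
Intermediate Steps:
$W = -523$ ($W = -403 - 120 = -523$)
$\left(-1027 + W\right) 586 = \left(-1027 - 523\right) 586 = \left(-1550\right) 586 = -908300$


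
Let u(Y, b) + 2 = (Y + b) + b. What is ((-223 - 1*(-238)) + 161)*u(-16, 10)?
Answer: 352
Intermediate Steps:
u(Y, b) = -2 + Y + 2*b (u(Y, b) = -2 + ((Y + b) + b) = -2 + (Y + 2*b) = -2 + Y + 2*b)
((-223 - 1*(-238)) + 161)*u(-16, 10) = ((-223 - 1*(-238)) + 161)*(-2 - 16 + 2*10) = ((-223 + 238) + 161)*(-2 - 16 + 20) = (15 + 161)*2 = 176*2 = 352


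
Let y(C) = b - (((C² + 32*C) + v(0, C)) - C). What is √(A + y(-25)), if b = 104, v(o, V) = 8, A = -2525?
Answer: I*√2279 ≈ 47.739*I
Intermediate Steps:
y(C) = 96 - C² - 31*C (y(C) = 104 - (((C² + 32*C) + 8) - C) = 104 - ((8 + C² + 32*C) - C) = 104 - (8 + C² + 31*C) = 104 + (-8 - C² - 31*C) = 96 - C² - 31*C)
√(A + y(-25)) = √(-2525 + (96 - 1*(-25)² - 31*(-25))) = √(-2525 + (96 - 1*625 + 775)) = √(-2525 + (96 - 625 + 775)) = √(-2525 + 246) = √(-2279) = I*√2279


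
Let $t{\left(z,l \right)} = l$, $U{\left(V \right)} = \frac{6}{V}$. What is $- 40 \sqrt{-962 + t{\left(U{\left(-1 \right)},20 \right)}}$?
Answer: $- 40 i \sqrt{942} \approx - 1227.7 i$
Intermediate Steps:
$- 40 \sqrt{-962 + t{\left(U{\left(-1 \right)},20 \right)}} = - 40 \sqrt{-962 + 20} = - 40 \sqrt{-942} = - 40 i \sqrt{942}$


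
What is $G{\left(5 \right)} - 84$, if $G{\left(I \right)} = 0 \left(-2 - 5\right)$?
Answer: $-84$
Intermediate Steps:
$G{\left(I \right)} = 0$ ($G{\left(I \right)} = 0 \left(-7\right) = 0$)
$G{\left(5 \right)} - 84 = 0 - 84 = -84$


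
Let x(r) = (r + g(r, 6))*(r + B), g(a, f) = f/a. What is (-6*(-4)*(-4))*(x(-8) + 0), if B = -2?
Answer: -8400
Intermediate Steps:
x(r) = (-2 + r)*(r + 6/r) (x(r) = (r + 6/r)*(r - 2) = (r + 6/r)*(-2 + r) = (-2 + r)*(r + 6/r))
(-6*(-4)*(-4))*(x(-8) + 0) = (-6*(-4)*(-4))*((6 + (-8)**2 - 12/(-8) - 2*(-8)) + 0) = (24*(-4))*((6 + 64 - 12*(-1/8) + 16) + 0) = -96*((6 + 64 + 3/2 + 16) + 0) = -96*(175/2 + 0) = -96*175/2 = -8400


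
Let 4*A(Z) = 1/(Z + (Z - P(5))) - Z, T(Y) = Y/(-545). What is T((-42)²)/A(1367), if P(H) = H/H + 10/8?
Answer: 77100912/8140776725 ≈ 0.0094710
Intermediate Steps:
P(H) = 9/4 (P(H) = 1 + 10*(⅛) = 1 + 5/4 = 9/4)
T(Y) = -Y/545 (T(Y) = Y*(-1/545) = -Y/545)
A(Z) = -Z/4 + 1/(4*(-9/4 + 2*Z)) (A(Z) = (1/(Z + (Z - 1*9/4)) - Z)/4 = (1/(Z + (Z - 9/4)) - Z)/4 = (1/(Z + (-9/4 + Z)) - Z)/4 = (1/(-9/4 + 2*Z) - Z)/4 = -Z/4 + 1/(4*(-9/4 + 2*Z)))
T((-42)²)/A(1367) = (-1/545*(-42)²)/(((4 - 8*1367² + 9*1367)/(4*(-9 + 8*1367)))) = (-1/545*1764)/(((4 - 8*1868689 + 12303)/(4*(-9 + 10936)))) = -1764*43708/(4 - 14949512 + 12303)/545 = -1764/(545*((¼)*(1/10927)*(-14937205))) = -1764/(545*(-14937205/43708)) = -1764/545*(-43708/14937205) = 77100912/8140776725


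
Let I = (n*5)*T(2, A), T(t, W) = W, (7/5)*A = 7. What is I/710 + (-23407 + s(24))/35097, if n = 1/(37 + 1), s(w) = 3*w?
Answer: -125740175/189383412 ≈ -0.66395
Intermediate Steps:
A = 5 (A = (5/7)*7 = 5)
n = 1/38 ≈ 0.026316
I = 25/38 (I = ((1/38)*5)*5 = (5/38)*5 = 25/38 ≈ 0.65790)
I/710 + (-23407 + s(24))/35097 = (25/38)/710 + (-23407 + 3*24)/35097 = (25/38)*(1/710) + (-23407 + 72)*(1/35097) = 5/5396 - 23335*1/35097 = 5/5396 - 23335/35097 = -125740175/189383412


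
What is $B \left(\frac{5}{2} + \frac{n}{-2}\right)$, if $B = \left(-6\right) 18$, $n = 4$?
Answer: $-54$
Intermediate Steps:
$B = -108$
$B \left(\frac{5}{2} + \frac{n}{-2}\right) = - 108 \left(\frac{5}{2} + \frac{4}{-2}\right) = - 108 \left(5 \cdot \frac{1}{2} + 4 \left(- \frac{1}{2}\right)\right) = - 108 \left(\frac{5}{2} - 2\right) = \left(-108\right) \frac{1}{2} = -54$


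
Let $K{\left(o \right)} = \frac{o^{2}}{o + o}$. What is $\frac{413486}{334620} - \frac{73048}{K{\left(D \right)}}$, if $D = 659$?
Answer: $- \frac{24307078123}{110257290} \approx -220.46$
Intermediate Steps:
$K{\left(o \right)} = \frac{o}{2}$ ($K{\left(o \right)} = \frac{o^{2}}{2 o} = \frac{1}{2 o} o^{2} = \frac{o}{2}$)
$\frac{413486}{334620} - \frac{73048}{K{\left(D \right)}} = \frac{413486}{334620} - \frac{73048}{\frac{1}{2} \cdot 659} = 413486 \cdot \frac{1}{334620} - \frac{73048}{\frac{659}{2}} = \frac{206743}{167310} - \frac{146096}{659} = - \frac{24307078123}{110257290}$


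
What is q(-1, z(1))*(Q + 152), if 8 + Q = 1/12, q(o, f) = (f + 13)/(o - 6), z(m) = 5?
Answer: -741/2 ≈ -370.50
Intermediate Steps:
q(o, f) = (13 + f)/(-6 + o)
Q = -95/12 (Q = -8 + 1/12 = -95/12 ≈ -7.9167)
q(-1, z(1))*(Q + 152) = ((13 + 5)/(-6 - 1))*(-95/12 + 152) = (18/(-7))*(1729/12) = -1/7*18*(1729/12) = -18/7*1729/12 = -741/2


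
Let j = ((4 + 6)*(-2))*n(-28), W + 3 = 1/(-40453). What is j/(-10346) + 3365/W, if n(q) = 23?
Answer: -140828664777/125559056 ≈ -1121.6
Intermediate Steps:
W = -121360/40453 (W = -3 + 1/(-40453) = -3 - 1/40453 = -121360/40453 ≈ -3.0000)
j = -460 (j = ((4 + 6)*(-2))*23 = (10*(-2))*23 = -20*23 = -460)
j/(-10346) + 3365/W = -460/(-10346) + 3365/(-121360/40453) = -460*(-1/10346) + 3365*(-40453/121360) = 230/5173 - 27224869/24272 = -140828664777/125559056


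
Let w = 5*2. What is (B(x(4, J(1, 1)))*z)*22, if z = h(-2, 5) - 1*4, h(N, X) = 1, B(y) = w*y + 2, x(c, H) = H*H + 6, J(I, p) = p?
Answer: -4752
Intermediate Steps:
w = 10
x(c, H) = 6 + H² (x(c, H) = H² + 6 = 6 + H²)
B(y) = 2 + 10*y (B(y) = 10*y + 2 = 2 + 10*y)
z = -3 (z = 1 - 1*4 = 1 - 4 = -3)
(B(x(4, J(1, 1)))*z)*22 = ((2 + 10*(6 + 1²))*(-3))*22 = ((2 + 10*(6 + 1))*(-3))*22 = ((2 + 10*7)*(-3))*22 = ((2 + 70)*(-3))*22 = (72*(-3))*22 = -216*22 = -4752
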